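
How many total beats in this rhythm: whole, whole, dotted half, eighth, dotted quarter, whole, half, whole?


Step by step:
Beat values:
  whole = 4 beats
  whole = 4 beats
  dotted half = 3 beats
  eighth = 0.5 beats
  dotted quarter = 1.5 beats
  whole = 4 beats
  half = 2 beats
  whole = 4 beats
Sum = 4 + 4 + 3 + 0.5 + 1.5 + 4 + 2 + 4
= 23 beats


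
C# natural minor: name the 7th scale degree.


Working:
Natural minor scale pattern: W-H-W-W-H-W-W (2-1-2-2-1-2-2 semitones)
Starting from C#:
  C# + 2 semitones → D#
  D# + 1 semitone → E
  E + 2 semitones → F#
  F# + 2 semitones → G#
  G# + 1 semitone → A
  A + 2 semitones → B
  B + 2 semitones → C#
Scale: C# D# E F# G# A B
Degree 7 = B


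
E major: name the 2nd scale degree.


Reasoning:
Major scale pattern: W-W-H-W-W-W-H (2-2-1-2-2-2-1 semitones)
Starting from E:
  E + 2 semitones → F#
  F# + 2 semitones → G#
  G# + 1 semitone → A
  A + 2 semitones → B
  B + 2 semitones → C#
  C# + 2 semitones → D#
  D# + 1 semitone → E
Scale: E F# G# A B C# D#
Degree 2 = F#


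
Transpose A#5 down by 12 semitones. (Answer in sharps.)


A#5: chromatic position 10 in octave 5 → absolute = 5×12 + 10 = 70
Transpose down 12: 70 - 12 = 58
58 = 4×12 + 10 → A# in octave 4
Result = A#4


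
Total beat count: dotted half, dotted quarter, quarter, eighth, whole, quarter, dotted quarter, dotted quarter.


Beat values:
  dotted half = 3 beats
  dotted quarter = 1.5 beats
  quarter = 1 beat
  eighth = 0.5 beats
  whole = 4 beats
  quarter = 1 beat
  dotted quarter = 1.5 beats
  dotted quarter = 1.5 beats
Sum = 3 + 1.5 + 1 + 0.5 + 4 + 1 + 1.5 + 1.5
= 14 beats


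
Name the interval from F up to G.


Working:
Letter names: F → G spans 2 letter names → a 2nd
Semitones: F → G = 2 half-steps
A 2nd of 2 semitones is a major 2nd
= major 2nd


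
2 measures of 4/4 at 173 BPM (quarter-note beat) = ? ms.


Working:
Quarter-note beat duration = 60000 / 173 ms
Beats per measure (4/4) = 4
One measure = 4 × 60000 / 173 = 240000 / 173 ms
2 measures = 2 × 240000 / 173 = 480000 / 173
= 2774.6 ms


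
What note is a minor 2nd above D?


Reasoning:
A 2nd spans 2 letter names, so from D we land on E
A minor 2nd = 1 semitone above D
Spell E at that pitch: Eb
= Eb


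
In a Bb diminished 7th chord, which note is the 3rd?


Diminished 7th chord = root + minor 3rd + diminished 5th + diminished 7th
Seventh chords stack in thirds, so the letter names are B-D-F-A
Root: Bb
Minor 3rd above Bb: Db
Diminished 5th above Bb: Fb
Diminished 7th above Bb: Abb
The 3rd = Db


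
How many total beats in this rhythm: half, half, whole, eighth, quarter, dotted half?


Beat values:
  half = 2 beats
  half = 2 beats
  whole = 4 beats
  eighth = 0.5 beats
  quarter = 1 beat
  dotted half = 3 beats
Sum = 2 + 2 + 4 + 0.5 + 1 + 3
= 12.5 beats


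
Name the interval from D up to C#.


Letter names: D → C spans 7 letter names → a 7th
Semitones: D → C# = 11 half-steps
A 7th of 11 semitones is a major 7th
= major 7th


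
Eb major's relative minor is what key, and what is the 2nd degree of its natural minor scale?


Reasoning:
The relative minor shares the major's key signature and starts on its 6th degree
6th degree = a major 6th above the tonic; a major 6th above Eb is C
→ relative minor of Eb major is C minor
C natural minor scale: C D Eb F G Ab Bb
= C minor; 2nd degree = D


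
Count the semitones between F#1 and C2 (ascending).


Let's work it out.
Absolute semitone position = octave×12 + chromatic position
F#1: 1×12 + 6 = 18
C2: 2×12 + 0 = 24
Difference = 24 - 18 = 6
= 6 semitones


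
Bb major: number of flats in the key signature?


Reasoning:
Flat major keys: C(0), F(1), Bb(2), Eb(3), Ab(4), Db(5), Gb(6), Cb(7)
Bb major has 2 flats
Order of flats: Bb Eb Ab Db Gb Cb Fb → first 2: Bb, Eb
= 2 flats


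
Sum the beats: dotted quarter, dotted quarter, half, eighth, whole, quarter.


Let's work it out.
Beat values:
  dotted quarter = 1.5 beats
  dotted quarter = 1.5 beats
  half = 2 beats
  eighth = 0.5 beats
  whole = 4 beats
  quarter = 1 beat
Sum = 1.5 + 1.5 + 2 + 0.5 + 4 + 1
= 10.5 beats


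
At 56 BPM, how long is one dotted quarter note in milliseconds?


One quarter-note beat = 60000 / BPM = 60000 / 56 ms
Dotted quarter note = 3/2 × quarter note
Duration = 3/2 × 60000 / 56 = 90000 / 56
= 1607.1 ms


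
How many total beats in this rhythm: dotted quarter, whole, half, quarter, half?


Beat values:
  dotted quarter = 1.5 beats
  whole = 4 beats
  half = 2 beats
  quarter = 1 beat
  half = 2 beats
Sum = 1.5 + 4 + 2 + 1 + 2
= 10.5 beats


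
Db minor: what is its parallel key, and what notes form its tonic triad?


Parallel keys share the same tonic but differ in mode
Db minor → parallel is Db major
Tonic triad of Db major = Db F Ab
= Db major; triad = Db F Ab


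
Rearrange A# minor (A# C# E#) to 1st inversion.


Solution.
Root position: A# C# E#
1st inversion: move root up an octave
Bass note: C#
Notes (bottom to top) = C# E# A#


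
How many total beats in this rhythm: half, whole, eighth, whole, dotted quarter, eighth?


Reasoning:
Beat values:
  half = 2 beats
  whole = 4 beats
  eighth = 0.5 beats
  whole = 4 beats
  dotted quarter = 1.5 beats
  eighth = 0.5 beats
Sum = 2 + 4 + 0.5 + 4 + 1.5 + 0.5
= 12.5 beats


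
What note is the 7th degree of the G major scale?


Major scale pattern: W-W-H-W-W-W-H (2-2-1-2-2-2-1 semitones)
Starting from G:
  G + 2 semitones → A
  A + 2 semitones → B
  B + 1 semitone → C
  C + 2 semitones → D
  D + 2 semitones → E
  E + 2 semitones → F#
  F# + 1 semitone → G
Scale: G A B C D E F#
Degree 7 = F#


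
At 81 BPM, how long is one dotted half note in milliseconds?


Step by step:
One quarter-note beat = 60000 / BPM = 60000 / 81 ms
Dotted half note = 3 × quarter note
Duration = 3 × 60000 / 81 = 180000 / 81
= 2222.2 ms


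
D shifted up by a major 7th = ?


Working:
major 7th: 7 letter names, 11 semitones
Letter: D + 6 → C
Pitch: D + 11 semitones, spelled as a C → C#
= C#


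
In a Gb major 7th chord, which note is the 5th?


Solution.
Major 7th chord = root + major 3rd + perfect 5th + major 7th
Seventh chords stack in thirds, so the letter names are G-B-D-F
Root: Gb
Major 3rd above Gb: Bb
Perfect 5th above Gb: Db
Major 7th above Gb: F
The 5th = Db


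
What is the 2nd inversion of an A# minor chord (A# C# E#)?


Solution.
Root position: A# C# E#
2nd inversion: move root and 3rd up an octave
Bass note: E#
Notes (bottom to top) = E# A# C#


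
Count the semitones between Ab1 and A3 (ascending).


Reasoning:
Absolute semitone position = octave×12 + chromatic position
Ab1: 1×12 + 8 = 20
A3: 3×12 + 9 = 45
Difference = 45 - 20 = 25
= 25 semitones


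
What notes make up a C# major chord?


Working:
Major triad = root + major 3rd (4 semitones) + perfect 5th (7 semitones)
A triad on C# stacks thirds, so the chord tones use letter names C-E-G
Root: C#
Major 3rd above C#: E#
Perfect 5th above C#: G#
Chord = C# E# G#


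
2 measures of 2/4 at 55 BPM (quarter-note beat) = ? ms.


Solution.
Quarter-note beat duration = 60000 / 55 ms
Beats per measure (2/4) = 2
One measure = 2 × 60000 / 55 = 120000 / 55 ms
2 measures = 2 × 120000 / 55 = 240000 / 55
= 4363.6 ms


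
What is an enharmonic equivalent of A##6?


Let's work it out.
Enharmonic notes sound the same pitch but are spelled with different letter names
A## and B name the same pitch class
= B6


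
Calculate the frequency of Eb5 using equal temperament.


f = 440 × 2^(n/12) where n = semitones from A4
Eb5: 6 semitones from A4
f = 440 × 2^(6/12)
f = 622.25 Hz


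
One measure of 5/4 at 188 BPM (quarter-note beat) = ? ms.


Working:
Quarter-note beat duration = 60000 / 188 ms
Beats per measure (5/4) = 5
One measure = 5 × 60000 / 188 = 300000 / 188 ms
= 1595.7 ms


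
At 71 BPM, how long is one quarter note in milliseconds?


Step by step:
One quarter-note beat = 60000 / BPM = 60000 / 71 ms
Duration = 60000 / 71
= 845.1 ms


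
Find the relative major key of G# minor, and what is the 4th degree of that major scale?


The relative major shares the key signature and is a minor 3rd above the minor tonic
A minor 3rd above G# is B
→ relative major of G# minor is B major
B major scale: B C# D# E F# G# A#
= B major; 4th degree = E


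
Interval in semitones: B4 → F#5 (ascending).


Step by step:
Absolute semitone position = octave×12 + chromatic position
B4: 4×12 + 11 = 59
F#5: 5×12 + 6 = 66
Difference = 66 - 59 = 7
= 7 semitones


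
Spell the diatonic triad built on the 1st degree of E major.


Reasoning:
E major scale: E F# G# A B C# D#
Diatonic triad on degree 1 stacks scale notes 1, 3, 5: E G# B
E→G# = 4 semitones; E→B = 7 semitones → major triad
= E G# B (major)


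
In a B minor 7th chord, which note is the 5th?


Minor 7th chord = root + minor 3rd + perfect 5th + minor 7th
Seventh chords stack in thirds, so the letter names are B-D-F-A
Root: B
Minor 3rd above B: D
Perfect 5th above B: F#
Minor 7th above B: A
The 5th = F#


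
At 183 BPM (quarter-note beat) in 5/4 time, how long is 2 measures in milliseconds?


Working:
Quarter-note beat duration = 60000 / 183 ms
Beats per measure (5/4) = 5
One measure = 5 × 60000 / 183 = 300000 / 183 ms
2 measures = 2 × 300000 / 183 = 600000 / 183
= 3278.7 ms


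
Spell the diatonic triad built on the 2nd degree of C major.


C major scale: C D E F G A B
Diatonic triad on degree 2 stacks scale notes 2, 4, 6: D F A
D→F = 3 semitones; D→A = 7 semitones → minor triad
= D F A (minor)


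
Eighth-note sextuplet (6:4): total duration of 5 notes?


Step by step:
Sextuplet: 6 notes occupy the space of 4 eighth notes
Space = 4 × 1/2 = 2 beats
Each sextuplet note = 2 / 6 = 1/3 beats
5 notes = 5 × 1/3 = 5/3
= 5/3 beats


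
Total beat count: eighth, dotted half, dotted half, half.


Reasoning:
Beat values:
  eighth = 0.5 beats
  dotted half = 3 beats
  dotted half = 3 beats
  half = 2 beats
Sum = 0.5 + 3 + 3 + 2
= 8.5 beats


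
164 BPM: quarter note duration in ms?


One quarter-note beat = 60000 / BPM = 60000 / 164 ms
Duration = 60000 / 164
= 365.9 ms


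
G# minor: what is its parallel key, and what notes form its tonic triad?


Working:
Parallel keys share the same tonic but differ in mode
G# minor → parallel is G# major
Tonic triad of G# major = G# B# D#
= G# major; triad = G# B# D#


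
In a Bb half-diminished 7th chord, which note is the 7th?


Step by step:
Half-diminished 7th chord = root + minor 3rd + diminished 5th + minor 7th
Seventh chords stack in thirds, so the letter names are B-D-F-A
Root: Bb
Minor 3rd above Bb: Db
Diminished 5th above Bb: Fb
Minor 7th above Bb: Ab
The 7th = Ab


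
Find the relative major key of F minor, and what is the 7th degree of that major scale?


Step by step:
The relative major shares the key signature and is a minor 3rd above the minor tonic
A minor 3rd above F is Ab
→ relative major of F minor is Ab major
Ab major scale: Ab Bb C Db Eb F G
= Ab major; 7th degree = G


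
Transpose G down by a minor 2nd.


Solution.
minor 2nd: 2 letter names, 1 semitones
Letter: G - 1 → F
Pitch: G - 1 semitones, spelled as an F → F#
= F#


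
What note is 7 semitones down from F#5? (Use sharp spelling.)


Let's work it out.
F#5: chromatic position 6 in octave 5 → absolute = 5×12 + 6 = 66
Transpose down 7: 66 - 7 = 59
59 = 4×12 + 11 → B in octave 4
Result = B4


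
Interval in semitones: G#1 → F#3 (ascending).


Absolute semitone position = octave×12 + chromatic position
G#1: 1×12 + 8 = 20
F#3: 3×12 + 6 = 42
Difference = 42 - 20 = 22
= 22 semitones


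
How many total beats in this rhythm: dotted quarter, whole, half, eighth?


Beat values:
  dotted quarter = 1.5 beats
  whole = 4 beats
  half = 2 beats
  eighth = 0.5 beats
Sum = 1.5 + 4 + 2 + 0.5
= 8 beats


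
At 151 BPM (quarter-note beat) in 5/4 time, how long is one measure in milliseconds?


Quarter-note beat duration = 60000 / 151 ms
Beats per measure (5/4) = 5
One measure = 5 × 60000 / 151 = 300000 / 151 ms
= 1986.8 ms


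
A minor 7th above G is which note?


Reasoning:
A 7th spans 7 letter names, so from G we land on F
A minor 7th = 10 semitones above G
Spell F at that pitch: F
= F


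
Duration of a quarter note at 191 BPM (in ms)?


Step by step:
One quarter-note beat = 60000 / BPM = 60000 / 191 ms
Duration = 60000 / 191
= 314.1 ms


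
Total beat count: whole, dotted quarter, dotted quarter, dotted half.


Step by step:
Beat values:
  whole = 4 beats
  dotted quarter = 1.5 beats
  dotted quarter = 1.5 beats
  dotted half = 3 beats
Sum = 4 + 1.5 + 1.5 + 3
= 10 beats


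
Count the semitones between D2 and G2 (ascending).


Reasoning:
Absolute semitone position = octave×12 + chromatic position
D2: 2×12 + 2 = 26
G2: 2×12 + 7 = 31
Difference = 31 - 26 = 5
= 5 semitones


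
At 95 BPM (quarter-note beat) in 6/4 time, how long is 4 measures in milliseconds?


Quarter-note beat duration = 60000 / 95 ms
Beats per measure (6/4) = 6
One measure = 6 × 60000 / 95 = 360000 / 95 ms
4 measures = 4 × 360000 / 95 = 1440000 / 95
= 15157.9 ms


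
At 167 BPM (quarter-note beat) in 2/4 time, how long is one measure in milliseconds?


Solution.
Quarter-note beat duration = 60000 / 167 ms
Beats per measure (2/4) = 2
One measure = 2 × 60000 / 167 = 120000 / 167 ms
= 718.6 ms


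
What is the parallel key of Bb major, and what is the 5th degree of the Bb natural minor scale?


Step by step:
Parallel keys share the same tonic but differ in mode
Bb major → parallel is Bb minor
Bb natural minor scale: Bb C Db Eb F Gb Ab
= Bb minor; 5th degree = F


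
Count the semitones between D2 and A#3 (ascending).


Reasoning:
Absolute semitone position = octave×12 + chromatic position
D2: 2×12 + 2 = 26
A#3: 3×12 + 10 = 46
Difference = 46 - 26 = 20
= 20 semitones


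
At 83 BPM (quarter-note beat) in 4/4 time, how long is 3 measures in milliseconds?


Quarter-note beat duration = 60000 / 83 ms
Beats per measure (4/4) = 4
One measure = 4 × 60000 / 83 = 240000 / 83 ms
3 measures = 3 × 240000 / 83 = 720000 / 83
= 8674.7 ms


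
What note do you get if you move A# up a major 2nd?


major 2nd: 2 letter names, 2 semitones
Letter: A + 1 → B
Pitch: A# + 2 semitones, spelled as a B → B#
= B#


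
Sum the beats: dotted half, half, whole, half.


Working:
Beat values:
  dotted half = 3 beats
  half = 2 beats
  whole = 4 beats
  half = 2 beats
Sum = 3 + 2 + 4 + 2
= 11 beats


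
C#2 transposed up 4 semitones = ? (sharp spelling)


Solution.
C#2: chromatic position 1 in octave 2 → absolute = 2×12 + 1 = 25
Transpose up 4: 25 + 4 = 29
29 = 2×12 + 5 → F in octave 2
Result = F2


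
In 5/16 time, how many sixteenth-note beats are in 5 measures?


Reasoning:
Time signature 5/16: the bottom number 16 means the sixteenth note gets one count
The top number 5 means 5 sixteenth-note beats per measure
Total = 5 × 5 measures
= 25 sixteenth-note beats


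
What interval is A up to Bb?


Let's work it out.
Letter names: A → B spans 2 letter names → a 2nd
Semitones: A → Bb = 1 half-step
A 2nd of 1 semitone is a minor 2nd
= minor 2nd


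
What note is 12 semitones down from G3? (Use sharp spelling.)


Reasoning:
G3: chromatic position 7 in octave 3 → absolute = 3×12 + 7 = 43
Transpose down 12: 43 - 12 = 31
31 = 2×12 + 7 → G in octave 2
Result = G2


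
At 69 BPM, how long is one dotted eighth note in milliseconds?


Reasoning:
One quarter-note beat = 60000 / BPM = 60000 / 69 ms
Dotted eighth note = 3/4 × quarter note
Duration = 3/4 × 60000 / 69 = 45000 / 69
= 652.2 ms


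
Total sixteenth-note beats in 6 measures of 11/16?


Reasoning:
Time signature 11/16: the bottom number 16 means the sixteenth note gets one count
The top number 11 means 11 sixteenth-note beats per measure
Total = 11 × 6 measures
= 66 sixteenth-note beats


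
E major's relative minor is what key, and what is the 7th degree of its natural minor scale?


The relative minor shares the major's key signature and starts on its 6th degree
6th degree = a major 6th above the tonic; a major 6th above E is C#
→ relative minor of E major is C# minor
C# natural minor scale: C# D# E F# G# A B
= C# minor; 7th degree = B


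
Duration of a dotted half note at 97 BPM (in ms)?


Reasoning:
One quarter-note beat = 60000 / BPM = 60000 / 97 ms
Dotted half note = 3 × quarter note
Duration = 3 × 60000 / 97 = 180000 / 97
= 1855.7 ms


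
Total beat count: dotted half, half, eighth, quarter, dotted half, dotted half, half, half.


Beat values:
  dotted half = 3 beats
  half = 2 beats
  eighth = 0.5 beats
  quarter = 1 beat
  dotted half = 3 beats
  dotted half = 3 beats
  half = 2 beats
  half = 2 beats
Sum = 3 + 2 + 0.5 + 1 + 3 + 3 + 2 + 2
= 16.5 beats


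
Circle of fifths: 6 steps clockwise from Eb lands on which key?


Working:
Each clockwise step on the circle of fifths moves up a perfect 5th
From Eb: Eb → Bb → F → C → G → D → A
= A


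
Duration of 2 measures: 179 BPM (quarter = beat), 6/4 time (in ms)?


Reasoning:
Quarter-note beat duration = 60000 / 179 ms
Beats per measure (6/4) = 6
One measure = 6 × 60000 / 179 = 360000 / 179 ms
2 measures = 2 × 360000 / 179 = 720000 / 179
= 4022.3 ms


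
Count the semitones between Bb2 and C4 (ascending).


Solution.
Absolute semitone position = octave×12 + chromatic position
Bb2: 2×12 + 10 = 34
C4: 4×12 + 0 = 48
Difference = 48 - 34 = 14
= 14 semitones


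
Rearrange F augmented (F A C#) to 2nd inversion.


Solution.
Root position: F A C#
2nd inversion: move root and 3rd up an octave
Bass note: C#
Notes (bottom to top) = C# F A


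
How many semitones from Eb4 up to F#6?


Solution.
Absolute semitone position = octave×12 + chromatic position
Eb4: 4×12 + 3 = 51
F#6: 6×12 + 6 = 78
Difference = 78 - 51 = 27
= 27 semitones


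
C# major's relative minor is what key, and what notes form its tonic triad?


Let's work it out.
The relative minor shares the major's key signature and starts on its 6th degree
6th degree = a major 6th above the tonic; a major 6th above C# is A#
→ relative minor of C# major is A# minor
Tonic triad of A# minor = root + minor 3rd + perfect 5th = A# C# E#
= A# minor; triad = A# C# E#


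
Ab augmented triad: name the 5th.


Working:
Augmented triad = root + major 3rd (4 semitones) + augmented 5th (8 semitones)
A triad on Ab stacks thirds, so the chord tones use letter names A-C-E
Root: Ab
Major 3rd above Ab: C
Augmented 5th above Ab: E
The 5th = E


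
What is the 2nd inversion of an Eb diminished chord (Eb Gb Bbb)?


Working:
Root position: Eb Gb Bbb
2nd inversion: move root and 3rd up an octave
Bass note: Bbb
Notes (bottom to top) = Bbb Eb Gb


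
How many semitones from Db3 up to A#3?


Absolute semitone position = octave×12 + chromatic position
Db3: 3×12 + 1 = 37
A#3: 3×12 + 10 = 46
Difference = 46 - 37 = 9
= 9 semitones


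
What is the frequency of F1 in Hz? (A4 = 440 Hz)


f = 440 × 2^(n/12) where n = semitones from A4
F1: -40 semitones from A4
f = 440 × 2^(-40/12)
f = 43.65 Hz


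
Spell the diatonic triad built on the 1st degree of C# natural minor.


Solution.
C# natural minor scale: C# D# E F# G# A B
Diatonic triad on degree 1 stacks scale notes 1, 3, 5: C# E G#
C#→E = 3 semitones; C#→G# = 7 semitones → minor triad
= C# E G# (minor)


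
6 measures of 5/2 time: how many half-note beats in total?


Step by step:
Time signature 5/2: the bottom number 2 means the half note gets one count
The top number 5 means 5 half-note beats per measure
Total = 5 × 6 measures
= 30 half-note beats


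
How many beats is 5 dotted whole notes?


Base whole note = 4 beats
Dot 1 adds half the previous value: +2
One dotted whole = 4 + 2 = 6
5 of them = 5 × 6 = 30
= 30 beats


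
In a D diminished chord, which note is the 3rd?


Diminished triad = root + minor 3rd (3 semitones) + diminished 5th (6 semitones)
A triad on D stacks thirds, so the chord tones use letter names D-F-A
Root: D
Minor 3rd above D: F
Diminished 5th above D: Ab
The 3rd = F


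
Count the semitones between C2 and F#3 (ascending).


Solution.
Absolute semitone position = octave×12 + chromatic position
C2: 2×12 + 0 = 24
F#3: 3×12 + 6 = 42
Difference = 42 - 24 = 18
= 18 semitones


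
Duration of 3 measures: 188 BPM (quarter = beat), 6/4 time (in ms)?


Quarter-note beat duration = 60000 / 188 ms
Beats per measure (6/4) = 6
One measure = 6 × 60000 / 188 = 360000 / 188 ms
3 measures = 3 × 360000 / 188 = 1080000 / 188
= 5744.7 ms


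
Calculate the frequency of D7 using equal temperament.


f = 440 × 2^(n/12) where n = semitones from A4
D7: 29 semitones from A4
f = 440 × 2^(29/12)
f = 2349.32 Hz


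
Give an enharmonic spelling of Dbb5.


Reasoning:
Enharmonic notes sound the same pitch but are spelled with different letter names
Dbb and C name the same pitch class
= C5


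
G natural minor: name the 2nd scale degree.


Step by step:
Natural minor scale pattern: W-H-W-W-H-W-W (2-1-2-2-1-2-2 semitones)
Starting from G:
  G + 2 semitones → A
  A + 1 semitone → Bb
  Bb + 2 semitones → C
  C + 2 semitones → D
  D + 1 semitone → Eb
  Eb + 2 semitones → F
  F + 2 semitones → G
Scale: G A Bb C D Eb F
Degree 2 = A


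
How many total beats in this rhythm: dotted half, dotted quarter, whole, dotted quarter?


Step by step:
Beat values:
  dotted half = 3 beats
  dotted quarter = 1.5 beats
  whole = 4 beats
  dotted quarter = 1.5 beats
Sum = 3 + 1.5 + 4 + 1.5
= 10 beats


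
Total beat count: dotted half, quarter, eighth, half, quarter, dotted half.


Working:
Beat values:
  dotted half = 3 beats
  quarter = 1 beat
  eighth = 0.5 beats
  half = 2 beats
  quarter = 1 beat
  dotted half = 3 beats
Sum = 3 + 1 + 0.5 + 2 + 1 + 3
= 10.5 beats


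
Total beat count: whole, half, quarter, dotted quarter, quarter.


Solution.
Beat values:
  whole = 4 beats
  half = 2 beats
  quarter = 1 beat
  dotted quarter = 1.5 beats
  quarter = 1 beat
Sum = 4 + 2 + 1 + 1.5 + 1
= 9.5 beats


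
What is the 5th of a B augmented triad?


Step by step:
Augmented triad = root + major 3rd (4 semitones) + augmented 5th (8 semitones)
A triad on B stacks thirds, so the chord tones use letter names B-D-F
Root: B
Major 3rd above B: D#
Augmented 5th above B: F##
The 5th = F##


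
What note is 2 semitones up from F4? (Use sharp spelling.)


Reasoning:
F4: chromatic position 5 in octave 4 → absolute = 4×12 + 5 = 53
Transpose up 2: 53 + 2 = 55
55 = 4×12 + 7 → G in octave 4
Result = G4


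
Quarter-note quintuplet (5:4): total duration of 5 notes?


Solution.
Quintuplet: 5 notes occupy the space of 4 quarter notes
Space = 4 × 1 = 4 beats
Each quintuplet note = 4 / 5 = 4/5 beats
5 notes = 5 × 4/5 = 4
= 4 beats


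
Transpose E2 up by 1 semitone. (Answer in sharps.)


Solution.
E2: chromatic position 4 in octave 2 → absolute = 2×12 + 4 = 28
Transpose up 1: 28 + 1 = 29
29 = 2×12 + 5 → F in octave 2
Result = F2


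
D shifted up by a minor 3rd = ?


Reasoning:
minor 3rd: 3 letter names, 3 semitones
Letter: D + 2 → F
Pitch: D + 3 semitones, spelled as an F → F
= F


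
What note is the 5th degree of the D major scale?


Step by step:
Major scale pattern: W-W-H-W-W-W-H (2-2-1-2-2-2-1 semitones)
Starting from D:
  D + 2 semitones → E
  E + 2 semitones → F#
  F# + 1 semitone → G
  G + 2 semitones → A
  A + 2 semitones → B
  B + 2 semitones → C#
  C# + 1 semitone → D
Scale: D E F# G A B C#
Degree 5 = A


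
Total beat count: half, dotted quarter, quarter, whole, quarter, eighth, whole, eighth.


Step by step:
Beat values:
  half = 2 beats
  dotted quarter = 1.5 beats
  quarter = 1 beat
  whole = 4 beats
  quarter = 1 beat
  eighth = 0.5 beats
  whole = 4 beats
  eighth = 0.5 beats
Sum = 2 + 1.5 + 1 + 4 + 1 + 0.5 + 4 + 0.5
= 14.5 beats


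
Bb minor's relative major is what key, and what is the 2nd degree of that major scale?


Working:
The relative major shares the key signature and is a minor 3rd above the minor tonic
A minor 3rd above Bb is Db
→ relative major of Bb minor is Db major
Db major scale: Db Eb F Gb Ab Bb C
= Db major; 2nd degree = Eb


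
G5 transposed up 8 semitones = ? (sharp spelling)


Step by step:
G5: chromatic position 7 in octave 5 → absolute = 5×12 + 7 = 67
Transpose up 8: 67 + 8 = 75
75 = 6×12 + 3 → D# in octave 6
Result = D#6


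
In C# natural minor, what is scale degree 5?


Working:
Natural minor scale pattern: W-H-W-W-H-W-W (2-1-2-2-1-2-2 semitones)
Starting from C#:
  C# + 2 semitones → D#
  D# + 1 semitone → E
  E + 2 semitones → F#
  F# + 2 semitones → G#
  G# + 1 semitone → A
  A + 2 semitones → B
  B + 2 semitones → C#
Scale: C# D# E F# G# A B
Degree 5 = G#


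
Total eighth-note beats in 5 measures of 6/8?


Working:
Time signature 6/8: the bottom number 8 means the eighth note gets one count
The top number 6 means 6 eighth-note beats per measure
Total = 6 × 5 measures
= 30 eighth-note beats


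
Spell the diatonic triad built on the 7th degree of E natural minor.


Reasoning:
E natural minor scale: E F# G A B C D
Diatonic triad on degree 7 stacks scale notes 7, 2, 4: D F# A
D→F# = 4 semitones; D→A = 7 semitones → major triad
= D F# A (major)


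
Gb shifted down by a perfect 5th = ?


Reasoning:
perfect 5th: 5 letter names, 7 semitones
Letter: G - 4 → C
Pitch: Gb - 7 semitones, spelled as a C → Cb
= Cb


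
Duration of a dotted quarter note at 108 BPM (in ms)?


Step by step:
One quarter-note beat = 60000 / BPM = 60000 / 108 ms
Dotted quarter note = 3/2 × quarter note
Duration = 3/2 × 60000 / 108 = 90000 / 108
= 833.3 ms


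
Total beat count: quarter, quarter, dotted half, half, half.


Let's work it out.
Beat values:
  quarter = 1 beat
  quarter = 1 beat
  dotted half = 3 beats
  half = 2 beats
  half = 2 beats
Sum = 1 + 1 + 3 + 2 + 2
= 9 beats


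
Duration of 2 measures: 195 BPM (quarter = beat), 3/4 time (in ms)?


Quarter-note beat duration = 60000 / 195 ms
Beats per measure (3/4) = 3
One measure = 3 × 60000 / 195 = 180000 / 195 ms
2 measures = 2 × 180000 / 195 = 360000 / 195
= 1846.2 ms


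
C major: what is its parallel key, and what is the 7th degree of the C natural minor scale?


Step by step:
Parallel keys share the same tonic but differ in mode
C major → parallel is C minor
C natural minor scale: C D Eb F G Ab Bb
= C minor; 7th degree = Bb


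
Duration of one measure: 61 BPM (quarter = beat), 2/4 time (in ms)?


Working:
Quarter-note beat duration = 60000 / 61 ms
Beats per measure (2/4) = 2
One measure = 2 × 60000 / 61 = 120000 / 61 ms
= 1967.2 ms


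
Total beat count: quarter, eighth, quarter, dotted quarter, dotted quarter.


Solution.
Beat values:
  quarter = 1 beat
  eighth = 0.5 beats
  quarter = 1 beat
  dotted quarter = 1.5 beats
  dotted quarter = 1.5 beats
Sum = 1 + 0.5 + 1 + 1.5 + 1.5
= 5.5 beats


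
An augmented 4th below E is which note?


Solution.
A 4th spans 4 letter names, so from E we land on B
An augmented 4th = 6 semitones below E
Spell B at that pitch: Bb
= Bb


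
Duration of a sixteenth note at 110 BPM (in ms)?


Step by step:
One quarter-note beat = 60000 / BPM = 60000 / 110 ms
Sixteenth note = 1/4 × quarter note
Duration = 1/4 × 60000 / 110 = 15000 / 110
= 136.4 ms


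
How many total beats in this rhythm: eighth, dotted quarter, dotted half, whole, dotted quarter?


Let's work it out.
Beat values:
  eighth = 0.5 beats
  dotted quarter = 1.5 beats
  dotted half = 3 beats
  whole = 4 beats
  dotted quarter = 1.5 beats
Sum = 0.5 + 1.5 + 3 + 4 + 1.5
= 10.5 beats


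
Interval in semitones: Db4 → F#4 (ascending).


Reasoning:
Absolute semitone position = octave×12 + chromatic position
Db4: 4×12 + 1 = 49
F#4: 4×12 + 6 = 54
Difference = 54 - 49 = 5
= 5 semitones


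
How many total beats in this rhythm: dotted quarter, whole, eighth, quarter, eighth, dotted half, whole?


Beat values:
  dotted quarter = 1.5 beats
  whole = 4 beats
  eighth = 0.5 beats
  quarter = 1 beat
  eighth = 0.5 beats
  dotted half = 3 beats
  whole = 4 beats
Sum = 1.5 + 4 + 0.5 + 1 + 0.5 + 3 + 4
= 14.5 beats


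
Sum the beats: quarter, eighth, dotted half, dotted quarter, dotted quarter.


Beat values:
  quarter = 1 beat
  eighth = 0.5 beats
  dotted half = 3 beats
  dotted quarter = 1.5 beats
  dotted quarter = 1.5 beats
Sum = 1 + 0.5 + 3 + 1.5 + 1.5
= 7.5 beats


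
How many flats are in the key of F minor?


Reasoning:
Flat minor keys: A(0), D(1), G(2), C(3), F(4), Bb(5), Eb(6), Ab(7)
F minor has 4 flats
Order of flats: Bb Eb Ab Db Gb Cb Fb → first 4: Bb, Eb, Ab, Db
= 4 flats


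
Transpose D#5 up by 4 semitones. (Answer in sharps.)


Reasoning:
D#5: chromatic position 3 in octave 5 → absolute = 5×12 + 3 = 63
Transpose up 4: 63 + 4 = 67
67 = 5×12 + 7 → G in octave 5
Result = G5


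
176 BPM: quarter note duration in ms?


Step by step:
One quarter-note beat = 60000 / BPM = 60000 / 176 ms
Duration = 60000 / 176
= 340.9 ms


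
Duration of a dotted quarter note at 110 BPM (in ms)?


Let's work it out.
One quarter-note beat = 60000 / BPM = 60000 / 110 ms
Dotted quarter note = 3/2 × quarter note
Duration = 3/2 × 60000 / 110 = 90000 / 110
= 818.2 ms


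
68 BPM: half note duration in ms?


Step by step:
One quarter-note beat = 60000 / BPM = 60000 / 68 ms
Half note = 2 × quarter note
Duration = 2 × 60000 / 68 = 120000 / 68
= 1764.7 ms


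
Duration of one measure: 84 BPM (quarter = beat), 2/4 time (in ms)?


Reasoning:
Quarter-note beat duration = 60000 / 84 ms
Beats per measure (2/4) = 2
One measure = 2 × 60000 / 84 = 120000 / 84 ms
= 1428.6 ms


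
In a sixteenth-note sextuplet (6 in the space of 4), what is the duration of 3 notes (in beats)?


Let's work it out.
Sextuplet: 6 notes occupy the space of 4 sixteenth notes
Space = 4 × 1/4 = 1 beat
Each sextuplet note = 1 / 6 = 1/6 beats
3 notes = 3 × 1/6 = 1/2
= 1/2 beats


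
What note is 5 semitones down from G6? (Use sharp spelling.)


G6: chromatic position 7 in octave 6 → absolute = 6×12 + 7 = 79
Transpose down 5: 79 - 5 = 74
74 = 6×12 + 2 → D in octave 6
Result = D6


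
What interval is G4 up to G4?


Letter names: G → G spans 1 letter name → a unison
Semitones: G4 → G4 = 0 half-steps
A unison of 0 semitones is a perfect unison
= perfect unison


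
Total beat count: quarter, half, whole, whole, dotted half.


Reasoning:
Beat values:
  quarter = 1 beat
  half = 2 beats
  whole = 4 beats
  whole = 4 beats
  dotted half = 3 beats
Sum = 1 + 2 + 4 + 4 + 3
= 14 beats


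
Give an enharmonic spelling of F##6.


Reasoning:
Enharmonic notes sound the same pitch but are spelled with different letter names
F## and G name the same pitch class
= G6


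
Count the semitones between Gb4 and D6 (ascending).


Working:
Absolute semitone position = octave×12 + chromatic position
Gb4: 4×12 + 6 = 54
D6: 6×12 + 2 = 74
Difference = 74 - 54 = 20
= 20 semitones


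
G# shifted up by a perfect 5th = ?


perfect 5th: 5 letter names, 7 semitones
Letter: G + 4 → D
Pitch: G# + 7 semitones, spelled as a D → D#
= D#


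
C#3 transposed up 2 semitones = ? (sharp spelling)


C#3: chromatic position 1 in octave 3 → absolute = 3×12 + 1 = 37
Transpose up 2: 37 + 2 = 39
39 = 3×12 + 3 → D# in octave 3
Result = D#3


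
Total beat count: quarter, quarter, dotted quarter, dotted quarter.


Reasoning:
Beat values:
  quarter = 1 beat
  quarter = 1 beat
  dotted quarter = 1.5 beats
  dotted quarter = 1.5 beats
Sum = 1 + 1 + 1.5 + 1.5
= 5 beats


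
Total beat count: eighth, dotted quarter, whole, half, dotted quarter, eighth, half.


Step by step:
Beat values:
  eighth = 0.5 beats
  dotted quarter = 1.5 beats
  whole = 4 beats
  half = 2 beats
  dotted quarter = 1.5 beats
  eighth = 0.5 beats
  half = 2 beats
Sum = 0.5 + 1.5 + 4 + 2 + 1.5 + 0.5 + 2
= 12 beats


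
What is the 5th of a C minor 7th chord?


Solution.
Minor 7th chord = root + minor 3rd + perfect 5th + minor 7th
Seventh chords stack in thirds, so the letter names are C-E-G-B
Root: C
Minor 3rd above C: Eb
Perfect 5th above C: G
Minor 7th above C: Bb
The 5th = G


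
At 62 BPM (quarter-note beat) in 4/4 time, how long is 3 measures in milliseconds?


Let's work it out.
Quarter-note beat duration = 60000 / 62 ms
Beats per measure (4/4) = 4
One measure = 4 × 60000 / 62 = 240000 / 62 ms
3 measures = 3 × 240000 / 62 = 720000 / 62
= 11612.9 ms


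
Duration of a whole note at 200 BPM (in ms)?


Solution.
One quarter-note beat = 60000 / BPM = 60000 / 200 ms
Whole note = 4 × quarter note
Duration = 4 × 60000 / 200 = 240000 / 200
= 1200.0 ms


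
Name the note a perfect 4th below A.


Step by step:
A 4th spans 4 letter names, so from A we land on E
A perfect 4th = 5 semitones below A
Spell E at that pitch: E
= E


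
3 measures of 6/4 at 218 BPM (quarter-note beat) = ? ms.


Working:
Quarter-note beat duration = 60000 / 218 ms
Beats per measure (6/4) = 6
One measure = 6 × 60000 / 218 = 360000 / 218 ms
3 measures = 3 × 360000 / 218 = 1080000 / 218
= 4954.1 ms


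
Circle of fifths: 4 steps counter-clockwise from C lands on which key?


Let's work it out.
Each counter-clockwise step moves down a perfect 5th (= up a perfect 4th)
From C: C → F → Bb → Eb → Ab
= Ab


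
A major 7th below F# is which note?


Solution.
A 7th spans 7 letter names, so from F we land on G
A major 7th = 11 semitones below F#
Spell G at that pitch: G
= G


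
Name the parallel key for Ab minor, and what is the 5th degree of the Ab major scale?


Let's work it out.
Parallel keys share the same tonic but differ in mode
Ab minor → parallel is Ab major
Ab major scale: Ab Bb C Db Eb F G
= Ab major; 5th degree = Eb


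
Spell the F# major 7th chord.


Major 7th chord = root + major 3rd + perfect 5th + major 7th
Seventh chords stack in thirds, so the letter names are F-A-C-E
Root: F#
Major 3rd above F#: A#
Perfect 5th above F#: C#
Major 7th above F#: E#
Chord = F# A# C# E#


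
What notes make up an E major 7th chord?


Let's work it out.
Major 7th chord = root + major 3rd + perfect 5th + major 7th
Seventh chords stack in thirds, so the letter names are E-G-B-D
Root: E
Major 3rd above E: G#
Perfect 5th above E: B
Major 7th above E: D#
Chord = E G# B D#


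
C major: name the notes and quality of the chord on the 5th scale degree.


Working:
C major scale: C D E F G A B
Diatonic triad on degree 5 stacks scale notes 5, 7, 2: G B D
G→B = 4 semitones; G→D = 7 semitones → major triad
= G B D (major)


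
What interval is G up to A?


Letter names: G → A spans 2 letter names → a 2nd
Semitones: G → A = 2 half-steps
A 2nd of 2 semitones is a major 2nd
= major 2nd


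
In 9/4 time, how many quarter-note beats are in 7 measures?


Time signature 9/4: the bottom number 4 means the quarter note gets one count
The top number 9 means 9 quarter-note beats per measure
Total = 9 × 7 measures
= 63 quarter-note beats


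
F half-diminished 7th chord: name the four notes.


Half-diminished 7th chord = root + minor 3rd + diminished 5th + minor 7th
Seventh chords stack in thirds, so the letter names are F-A-C-E
Root: F
Minor 3rd above F: Ab
Diminished 5th above F: Cb
Minor 7th above F: Eb
Chord = F Ab Cb Eb


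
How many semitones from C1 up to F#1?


Let's work it out.
Absolute semitone position = octave×12 + chromatic position
C1: 1×12 + 0 = 12
F#1: 1×12 + 6 = 18
Difference = 18 - 12 = 6
= 6 semitones


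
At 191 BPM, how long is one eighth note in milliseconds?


One quarter-note beat = 60000 / BPM = 60000 / 191 ms
Eighth note = 1/2 × quarter note
Duration = 1/2 × 60000 / 191 = 30000 / 191
= 157.1 ms


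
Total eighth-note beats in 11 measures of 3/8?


Working:
Time signature 3/8: the bottom number 8 means the eighth note gets one count
The top number 3 means 3 eighth-note beats per measure
Total = 3 × 11 measures
= 33 eighth-note beats


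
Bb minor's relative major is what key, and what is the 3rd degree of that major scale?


Let's work it out.
The relative major shares the key signature and is a minor 3rd above the minor tonic
A minor 3rd above Bb is Db
→ relative major of Bb minor is Db major
Db major scale: Db Eb F Gb Ab Bb C
= Db major; 3rd degree = F


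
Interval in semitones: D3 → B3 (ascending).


Working:
Absolute semitone position = octave×12 + chromatic position
D3: 3×12 + 2 = 38
B3: 3×12 + 11 = 47
Difference = 47 - 38 = 9
= 9 semitones


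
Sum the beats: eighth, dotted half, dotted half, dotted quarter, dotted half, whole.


Working:
Beat values:
  eighth = 0.5 beats
  dotted half = 3 beats
  dotted half = 3 beats
  dotted quarter = 1.5 beats
  dotted half = 3 beats
  whole = 4 beats
Sum = 0.5 + 3 + 3 + 1.5 + 3 + 4
= 15 beats


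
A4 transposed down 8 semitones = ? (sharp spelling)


Working:
A4: chromatic position 9 in octave 4 → absolute = 4×12 + 9 = 57
Transpose down 8: 57 - 8 = 49
49 = 4×12 + 1 → C# in octave 4
Result = C#4


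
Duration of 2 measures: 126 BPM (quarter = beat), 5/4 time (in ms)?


Solution.
Quarter-note beat duration = 60000 / 126 ms
Beats per measure (5/4) = 5
One measure = 5 × 60000 / 126 = 300000 / 126 ms
2 measures = 2 × 300000 / 126 = 600000 / 126
= 4761.9 ms


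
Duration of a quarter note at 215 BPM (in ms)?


One quarter-note beat = 60000 / BPM = 60000 / 215 ms
Duration = 60000 / 215
= 279.1 ms


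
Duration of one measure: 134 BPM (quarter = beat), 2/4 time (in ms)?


Working:
Quarter-note beat duration = 60000 / 134 ms
Beats per measure (2/4) = 2
One measure = 2 × 60000 / 134 = 120000 / 134 ms
= 895.5 ms


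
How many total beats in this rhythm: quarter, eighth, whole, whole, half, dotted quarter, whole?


Let's work it out.
Beat values:
  quarter = 1 beat
  eighth = 0.5 beats
  whole = 4 beats
  whole = 4 beats
  half = 2 beats
  dotted quarter = 1.5 beats
  whole = 4 beats
Sum = 1 + 0.5 + 4 + 4 + 2 + 1.5 + 4
= 17 beats


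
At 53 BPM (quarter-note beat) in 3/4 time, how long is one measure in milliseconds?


Reasoning:
Quarter-note beat duration = 60000 / 53 ms
Beats per measure (3/4) = 3
One measure = 3 × 60000 / 53 = 180000 / 53 ms
= 3396.2 ms


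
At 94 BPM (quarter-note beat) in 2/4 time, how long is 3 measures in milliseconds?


Quarter-note beat duration = 60000 / 94 ms
Beats per measure (2/4) = 2
One measure = 2 × 60000 / 94 = 120000 / 94 ms
3 measures = 3 × 120000 / 94 = 360000 / 94
= 3829.8 ms


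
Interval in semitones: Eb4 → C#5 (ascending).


Working:
Absolute semitone position = octave×12 + chromatic position
Eb4: 4×12 + 3 = 51
C#5: 5×12 + 1 = 61
Difference = 61 - 51 = 10
= 10 semitones


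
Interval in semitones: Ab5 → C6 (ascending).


Working:
Absolute semitone position = octave×12 + chromatic position
Ab5: 5×12 + 8 = 68
C6: 6×12 + 0 = 72
Difference = 72 - 68 = 4
= 4 semitones


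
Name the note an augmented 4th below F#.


Solution.
A 4th spans 4 letter names, so from F we land on C
An augmented 4th = 6 semitones below F#
Spell C at that pitch: C
= C


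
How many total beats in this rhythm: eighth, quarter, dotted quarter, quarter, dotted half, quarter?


Beat values:
  eighth = 0.5 beats
  quarter = 1 beat
  dotted quarter = 1.5 beats
  quarter = 1 beat
  dotted half = 3 beats
  quarter = 1 beat
Sum = 0.5 + 1 + 1.5 + 1 + 3 + 1
= 8 beats


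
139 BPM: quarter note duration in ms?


Let's work it out.
One quarter-note beat = 60000 / BPM = 60000 / 139 ms
Duration = 60000 / 139
= 431.7 ms
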